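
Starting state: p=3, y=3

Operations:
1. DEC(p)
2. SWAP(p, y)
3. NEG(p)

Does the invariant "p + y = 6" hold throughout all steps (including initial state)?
No, violated after step 1

The invariant is violated after step 1.

State at each step:
Initial: p=3, y=3
After step 1: p=2, y=3
After step 2: p=3, y=2
After step 3: p=-3, y=2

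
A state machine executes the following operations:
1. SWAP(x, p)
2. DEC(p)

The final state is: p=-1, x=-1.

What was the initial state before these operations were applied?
p=-1, x=0

Working backwards:
Final state: p=-1, x=-1
Before step 2 (DEC(p)): p=0, x=-1
Before step 1 (SWAP(x, p)): p=-1, x=0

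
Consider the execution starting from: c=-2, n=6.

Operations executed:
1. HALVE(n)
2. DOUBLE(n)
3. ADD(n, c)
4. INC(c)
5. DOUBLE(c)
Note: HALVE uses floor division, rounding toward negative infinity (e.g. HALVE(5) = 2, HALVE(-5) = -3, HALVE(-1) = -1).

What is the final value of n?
n = 4

Tracing execution:
Step 1: HALVE(n) → n = 3
Step 2: DOUBLE(n) → n = 6
Step 3: ADD(n, c) → n = 4
Step 4: INC(c) → n = 4
Step 5: DOUBLE(c) → n = 4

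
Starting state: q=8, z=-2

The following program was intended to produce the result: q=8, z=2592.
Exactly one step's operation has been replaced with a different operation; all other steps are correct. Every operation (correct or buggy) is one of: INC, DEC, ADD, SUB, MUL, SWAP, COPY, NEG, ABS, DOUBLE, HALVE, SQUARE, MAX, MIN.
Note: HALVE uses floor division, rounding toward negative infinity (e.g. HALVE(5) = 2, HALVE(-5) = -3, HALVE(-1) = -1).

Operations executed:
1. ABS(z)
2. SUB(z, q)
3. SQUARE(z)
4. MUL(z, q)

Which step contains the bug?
Step 1

Trace with buggy code:
Initial: q=8, z=-2
After step 1: q=8, z=2
After step 2: q=8, z=-6
After step 3: q=8, z=36
After step 4: q=8, z=288
Actual final q=8, z=288 ≠ expected q=8, z=2592.
Step 1 is the only position where a single-operation replacement can produce the expected result.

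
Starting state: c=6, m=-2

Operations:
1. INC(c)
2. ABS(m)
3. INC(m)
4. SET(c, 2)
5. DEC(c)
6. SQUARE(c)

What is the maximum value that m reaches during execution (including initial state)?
3

Values of m at each step:
Initial: m = -2
After step 1: m = -2
After step 2: m = 2
After step 3: m = 3 ← maximum
After step 4: m = 3
After step 5: m = 3
After step 6: m = 3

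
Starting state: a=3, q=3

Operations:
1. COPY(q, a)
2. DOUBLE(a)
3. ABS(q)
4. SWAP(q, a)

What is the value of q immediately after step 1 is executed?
q = 3

Tracing q through execution:
Initial: q = 3
After step 1 (COPY(q, a)): q = 3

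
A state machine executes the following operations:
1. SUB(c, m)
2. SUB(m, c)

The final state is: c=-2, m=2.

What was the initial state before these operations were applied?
c=-2, m=0

Working backwards:
Final state: c=-2, m=2
Before step 2 (SUB(m, c)): c=-2, m=0
Before step 1 (SUB(c, m)): c=-2, m=0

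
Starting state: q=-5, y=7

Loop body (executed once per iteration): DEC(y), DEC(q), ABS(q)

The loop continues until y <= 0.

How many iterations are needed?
7

Tracing iterations:
Initial: q=-5, y=7
After iteration 1: q=6, y=6
After iteration 2: q=5, y=5
After iteration 3: q=4, y=4
After iteration 4: q=3, y=3
After iteration 5: q=2, y=2
After iteration 6: q=1, y=1
After iteration 7: q=0, y=0
y <= 0 now holds, so the loop exits after 7 iterations.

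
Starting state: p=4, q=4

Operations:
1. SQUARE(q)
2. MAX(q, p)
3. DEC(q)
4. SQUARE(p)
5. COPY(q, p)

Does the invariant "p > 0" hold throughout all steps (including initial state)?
Yes

The invariant holds at every step.

State at each step:
Initial: p=4, q=4
After step 1: p=4, q=16
After step 2: p=4, q=16
After step 3: p=4, q=15
After step 4: p=16, q=15
After step 5: p=16, q=16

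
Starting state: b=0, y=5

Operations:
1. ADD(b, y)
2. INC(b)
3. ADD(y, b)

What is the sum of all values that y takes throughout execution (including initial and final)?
26

Values of y at each step:
Initial: y = 5
After step 1: y = 5
After step 2: y = 5
After step 3: y = 11
Sum = 5 + 5 + 5 + 11 = 26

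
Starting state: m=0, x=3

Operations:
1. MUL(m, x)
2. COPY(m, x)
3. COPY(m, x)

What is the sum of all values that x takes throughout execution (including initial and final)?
12

Values of x at each step:
Initial: x = 3
After step 1: x = 3
After step 2: x = 3
After step 3: x = 3
Sum = 3 + 3 + 3 + 3 = 12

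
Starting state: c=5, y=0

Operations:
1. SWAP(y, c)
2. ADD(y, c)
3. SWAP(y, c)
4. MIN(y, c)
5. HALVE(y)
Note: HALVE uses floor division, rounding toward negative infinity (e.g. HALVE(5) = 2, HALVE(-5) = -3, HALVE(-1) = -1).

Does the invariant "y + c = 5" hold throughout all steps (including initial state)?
Yes

The invariant holds at every step.

State at each step:
Initial: c=5, y=0
After step 1: c=0, y=5
After step 2: c=0, y=5
After step 3: c=5, y=0
After step 4: c=5, y=0
After step 5: c=5, y=0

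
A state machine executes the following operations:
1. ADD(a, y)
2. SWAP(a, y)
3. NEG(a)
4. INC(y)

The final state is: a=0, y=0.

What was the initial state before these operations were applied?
a=-1, y=0

Working backwards:
Final state: a=0, y=0
Before step 4 (INC(y)): a=0, y=-1
Before step 3 (NEG(a)): a=0, y=-1
Before step 2 (SWAP(a, y)): a=-1, y=0
Before step 1 (ADD(a, y)): a=-1, y=0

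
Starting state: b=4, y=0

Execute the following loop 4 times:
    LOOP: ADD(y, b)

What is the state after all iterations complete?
b=4, y=16

Iteration trace:
Start: b=4, y=0
After iteration 1: b=4, y=4
After iteration 2: b=4, y=8
After iteration 3: b=4, y=12
After iteration 4: b=4, y=16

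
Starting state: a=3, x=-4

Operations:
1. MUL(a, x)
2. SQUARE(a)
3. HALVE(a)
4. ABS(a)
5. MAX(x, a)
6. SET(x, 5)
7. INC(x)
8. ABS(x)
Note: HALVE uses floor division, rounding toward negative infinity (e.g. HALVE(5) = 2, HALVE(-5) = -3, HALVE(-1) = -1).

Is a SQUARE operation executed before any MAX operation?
Yes

First SQUARE: step 2
First MAX: step 5
Since 2 < 5, SQUARE comes first.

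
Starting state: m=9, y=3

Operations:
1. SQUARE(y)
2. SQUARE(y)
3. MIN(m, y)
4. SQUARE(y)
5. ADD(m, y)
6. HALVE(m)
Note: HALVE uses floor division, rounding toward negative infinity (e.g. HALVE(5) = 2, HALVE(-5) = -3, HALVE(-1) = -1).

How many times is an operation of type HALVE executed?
1

Counting HALVE operations:
Step 6: HALVE(m) ← HALVE
Total: 1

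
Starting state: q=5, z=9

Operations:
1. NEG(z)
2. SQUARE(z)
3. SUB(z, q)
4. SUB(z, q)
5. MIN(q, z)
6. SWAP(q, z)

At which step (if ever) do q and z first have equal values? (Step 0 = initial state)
Never

q and z never become equal during execution.

Comparing values at each step:
Initial: q=5, z=9
After step 1: q=5, z=-9
After step 2: q=5, z=81
After step 3: q=5, z=76
After step 4: q=5, z=71
After step 5: q=5, z=71
After step 6: q=71, z=5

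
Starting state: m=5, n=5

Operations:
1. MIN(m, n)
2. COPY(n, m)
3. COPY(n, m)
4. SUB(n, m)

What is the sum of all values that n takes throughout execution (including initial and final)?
20

Values of n at each step:
Initial: n = 5
After step 1: n = 5
After step 2: n = 5
After step 3: n = 5
After step 4: n = 0
Sum = 5 + 5 + 5 + 5 + 0 = 20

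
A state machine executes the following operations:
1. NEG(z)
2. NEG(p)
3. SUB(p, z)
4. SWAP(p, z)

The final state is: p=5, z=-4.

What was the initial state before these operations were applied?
p=-1, z=-5

Working backwards:
Final state: p=5, z=-4
Before step 4 (SWAP(p, z)): p=-4, z=5
Before step 3 (SUB(p, z)): p=1, z=5
Before step 2 (NEG(p)): p=-1, z=5
Before step 1 (NEG(z)): p=-1, z=-5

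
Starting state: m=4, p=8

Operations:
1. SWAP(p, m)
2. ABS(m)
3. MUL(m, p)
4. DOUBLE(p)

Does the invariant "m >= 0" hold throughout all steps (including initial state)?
Yes

The invariant holds at every step.

State at each step:
Initial: m=4, p=8
After step 1: m=8, p=4
After step 2: m=8, p=4
After step 3: m=32, p=4
After step 4: m=32, p=8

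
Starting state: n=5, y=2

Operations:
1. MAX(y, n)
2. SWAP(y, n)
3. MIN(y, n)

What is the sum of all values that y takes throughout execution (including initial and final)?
17

Values of y at each step:
Initial: y = 2
After step 1: y = 5
After step 2: y = 5
After step 3: y = 5
Sum = 2 + 5 + 5 + 5 = 17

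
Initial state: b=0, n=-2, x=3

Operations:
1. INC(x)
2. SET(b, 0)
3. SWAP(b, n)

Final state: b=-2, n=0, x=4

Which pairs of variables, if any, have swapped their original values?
(n, b)

Comparing initial and final values:
n: -2 → 0
x: 3 → 4
b: 0 → -2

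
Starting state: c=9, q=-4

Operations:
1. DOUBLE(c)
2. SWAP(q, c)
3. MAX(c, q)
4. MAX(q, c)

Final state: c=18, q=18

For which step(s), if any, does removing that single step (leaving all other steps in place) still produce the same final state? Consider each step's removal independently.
Step(s) 2, 4

Testing removal of each single step:
Without step 1: final = c=9, q=9 (different)
Without step 2: final = c=18, q=18 (same)
Without step 3: final = c=-4, q=18 (different)
Without step 4: final = c=18, q=18 (same)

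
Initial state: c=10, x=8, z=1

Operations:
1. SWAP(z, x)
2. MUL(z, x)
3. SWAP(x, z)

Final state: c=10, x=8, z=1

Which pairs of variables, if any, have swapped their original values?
None

Comparing initial and final values:
z: 1 → 1
x: 8 → 8
c: 10 → 10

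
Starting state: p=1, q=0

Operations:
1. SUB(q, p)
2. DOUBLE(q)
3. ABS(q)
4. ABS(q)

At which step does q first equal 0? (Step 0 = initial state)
Step 0

Tracing q:
Initial: q = 0 ← first occurrence
After step 1: q = -1
After step 2: q = -2
After step 3: q = 2
After step 4: q = 2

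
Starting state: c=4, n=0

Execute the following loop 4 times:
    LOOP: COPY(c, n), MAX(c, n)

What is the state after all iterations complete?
c=0, n=0

Iteration trace:
Start: c=4, n=0
After iteration 1: c=0, n=0
After iteration 2: c=0, n=0
After iteration 3: c=0, n=0
After iteration 4: c=0, n=0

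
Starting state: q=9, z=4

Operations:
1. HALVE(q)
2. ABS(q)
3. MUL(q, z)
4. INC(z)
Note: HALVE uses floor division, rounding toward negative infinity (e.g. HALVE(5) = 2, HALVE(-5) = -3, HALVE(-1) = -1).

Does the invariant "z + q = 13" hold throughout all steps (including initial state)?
No, violated after step 1

The invariant is violated after step 1.

State at each step:
Initial: q=9, z=4
After step 1: q=4, z=4
After step 2: q=4, z=4
After step 3: q=16, z=4
After step 4: q=16, z=5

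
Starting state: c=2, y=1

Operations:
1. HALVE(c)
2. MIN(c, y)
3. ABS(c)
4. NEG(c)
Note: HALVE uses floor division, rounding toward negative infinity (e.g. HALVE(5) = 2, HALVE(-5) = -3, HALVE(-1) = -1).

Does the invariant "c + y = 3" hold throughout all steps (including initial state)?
No, violated after step 1

The invariant is violated after step 1.

State at each step:
Initial: c=2, y=1
After step 1: c=1, y=1
After step 2: c=1, y=1
After step 3: c=1, y=1
After step 4: c=-1, y=1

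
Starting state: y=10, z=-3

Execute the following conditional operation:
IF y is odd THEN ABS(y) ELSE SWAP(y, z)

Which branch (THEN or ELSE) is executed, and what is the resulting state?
Branch: ELSE, Final state: y=-3, z=10

Evaluating condition: y is odd
Condition is False, so ELSE branch executes
After SWAP(y, z): y=-3, z=10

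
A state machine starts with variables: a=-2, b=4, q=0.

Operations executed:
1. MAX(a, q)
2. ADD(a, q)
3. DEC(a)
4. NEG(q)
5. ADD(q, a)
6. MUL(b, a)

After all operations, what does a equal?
a = -1

Tracing execution:
Step 1: MAX(a, q) → a = 0
Step 2: ADD(a, q) → a = 0
Step 3: DEC(a) → a = -1
Step 4: NEG(q) → a = -1
Step 5: ADD(q, a) → a = -1
Step 6: MUL(b, a) → a = -1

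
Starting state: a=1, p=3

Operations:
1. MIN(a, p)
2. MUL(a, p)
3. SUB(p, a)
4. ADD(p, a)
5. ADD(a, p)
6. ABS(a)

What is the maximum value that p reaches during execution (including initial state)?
3

Values of p at each step:
Initial: p = 3 ← maximum
After step 1: p = 3
After step 2: p = 3
After step 3: p = 0
After step 4: p = 3
After step 5: p = 3
After step 6: p = 3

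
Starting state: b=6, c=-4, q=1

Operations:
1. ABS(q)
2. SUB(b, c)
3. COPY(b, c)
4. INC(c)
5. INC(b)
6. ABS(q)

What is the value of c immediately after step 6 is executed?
c = -3

Tracing c through execution:
Initial: c = -4
After step 1 (ABS(q)): c = -4
After step 2 (SUB(b, c)): c = -4
After step 3 (COPY(b, c)): c = -4
After step 4 (INC(c)): c = -3
After step 5 (INC(b)): c = -3
After step 6 (ABS(q)): c = -3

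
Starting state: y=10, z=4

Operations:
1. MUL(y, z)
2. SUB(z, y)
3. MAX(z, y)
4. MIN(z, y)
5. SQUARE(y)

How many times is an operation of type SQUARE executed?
1

Counting SQUARE operations:
Step 5: SQUARE(y) ← SQUARE
Total: 1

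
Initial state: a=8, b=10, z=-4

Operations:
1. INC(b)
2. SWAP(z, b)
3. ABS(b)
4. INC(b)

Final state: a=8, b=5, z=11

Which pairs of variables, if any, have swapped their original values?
None

Comparing initial and final values:
b: 10 → 5
z: -4 → 11
a: 8 → 8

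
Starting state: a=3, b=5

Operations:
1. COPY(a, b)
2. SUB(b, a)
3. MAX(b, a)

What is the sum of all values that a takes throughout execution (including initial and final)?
18

Values of a at each step:
Initial: a = 3
After step 1: a = 5
After step 2: a = 5
After step 3: a = 5
Sum = 3 + 5 + 5 + 5 = 18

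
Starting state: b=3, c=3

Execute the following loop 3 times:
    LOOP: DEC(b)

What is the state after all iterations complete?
b=0, c=3

Iteration trace:
Start: b=3, c=3
After iteration 1: b=2, c=3
After iteration 2: b=1, c=3
After iteration 3: b=0, c=3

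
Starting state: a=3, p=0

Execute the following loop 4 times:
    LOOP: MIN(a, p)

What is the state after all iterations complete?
a=0, p=0

Iteration trace:
Start: a=3, p=0
After iteration 1: a=0, p=0
After iteration 2: a=0, p=0
After iteration 3: a=0, p=0
After iteration 4: a=0, p=0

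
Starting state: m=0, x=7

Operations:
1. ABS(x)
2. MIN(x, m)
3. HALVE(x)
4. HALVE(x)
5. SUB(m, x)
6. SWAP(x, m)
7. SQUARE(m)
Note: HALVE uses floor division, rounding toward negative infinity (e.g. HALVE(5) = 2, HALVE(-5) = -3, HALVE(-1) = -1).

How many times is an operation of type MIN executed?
1

Counting MIN operations:
Step 2: MIN(x, m) ← MIN
Total: 1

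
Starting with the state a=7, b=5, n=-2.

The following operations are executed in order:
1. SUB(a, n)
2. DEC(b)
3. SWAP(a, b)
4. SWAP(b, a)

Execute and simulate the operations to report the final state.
{a: 9, b: 4, n: -2}

Step-by-step execution:
Initial: a=7, b=5, n=-2
After step 1 (SUB(a, n)): a=9, b=5, n=-2
After step 2 (DEC(b)): a=9, b=4, n=-2
After step 3 (SWAP(a, b)): a=4, b=9, n=-2
After step 4 (SWAP(b, a)): a=9, b=4, n=-2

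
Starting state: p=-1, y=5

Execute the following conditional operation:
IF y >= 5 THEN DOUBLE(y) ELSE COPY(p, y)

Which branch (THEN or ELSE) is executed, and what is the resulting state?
Branch: THEN, Final state: p=-1, y=10

Evaluating condition: y >= 5
y = 5
Condition is True, so THEN branch executes
After DOUBLE(y): p=-1, y=10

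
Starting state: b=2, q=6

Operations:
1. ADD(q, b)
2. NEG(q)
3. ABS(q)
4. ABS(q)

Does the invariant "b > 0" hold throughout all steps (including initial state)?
Yes

The invariant holds at every step.

State at each step:
Initial: b=2, q=6
After step 1: b=2, q=8
After step 2: b=2, q=-8
After step 3: b=2, q=8
After step 4: b=2, q=8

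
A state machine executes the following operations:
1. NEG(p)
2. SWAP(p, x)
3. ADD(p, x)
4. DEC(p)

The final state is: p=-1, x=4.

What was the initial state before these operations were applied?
p=-4, x=-4

Working backwards:
Final state: p=-1, x=4
Before step 4 (DEC(p)): p=0, x=4
Before step 3 (ADD(p, x)): p=-4, x=4
Before step 2 (SWAP(p, x)): p=4, x=-4
Before step 1 (NEG(p)): p=-4, x=-4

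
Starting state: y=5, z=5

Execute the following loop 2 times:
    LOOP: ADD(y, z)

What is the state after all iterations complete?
y=15, z=5

Iteration trace:
Start: y=5, z=5
After iteration 1: y=10, z=5
After iteration 2: y=15, z=5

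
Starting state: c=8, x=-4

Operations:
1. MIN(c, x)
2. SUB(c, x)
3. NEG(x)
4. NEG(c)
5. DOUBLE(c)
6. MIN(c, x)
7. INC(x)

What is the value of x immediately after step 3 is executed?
x = 4

Tracing x through execution:
Initial: x = -4
After step 1 (MIN(c, x)): x = -4
After step 2 (SUB(c, x)): x = -4
After step 3 (NEG(x)): x = 4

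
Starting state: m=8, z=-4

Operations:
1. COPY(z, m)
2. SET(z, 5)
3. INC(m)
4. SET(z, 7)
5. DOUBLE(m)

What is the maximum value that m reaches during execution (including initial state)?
18

Values of m at each step:
Initial: m = 8
After step 1: m = 8
After step 2: m = 8
After step 3: m = 9
After step 4: m = 9
After step 5: m = 18 ← maximum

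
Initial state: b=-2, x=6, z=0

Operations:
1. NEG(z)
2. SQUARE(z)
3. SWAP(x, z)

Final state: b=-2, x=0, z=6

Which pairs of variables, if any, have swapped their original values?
(x, z)

Comparing initial and final values:
b: -2 → -2
x: 6 → 0
z: 0 → 6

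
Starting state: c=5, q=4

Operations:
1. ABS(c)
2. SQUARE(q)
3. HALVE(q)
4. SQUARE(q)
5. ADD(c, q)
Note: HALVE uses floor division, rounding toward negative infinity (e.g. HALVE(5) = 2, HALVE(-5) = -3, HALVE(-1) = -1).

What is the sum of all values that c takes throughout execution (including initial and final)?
94

Values of c at each step:
Initial: c = 5
After step 1: c = 5
After step 2: c = 5
After step 3: c = 5
After step 4: c = 5
After step 5: c = 69
Sum = 5 + 5 + 5 + 5 + 5 + 69 = 94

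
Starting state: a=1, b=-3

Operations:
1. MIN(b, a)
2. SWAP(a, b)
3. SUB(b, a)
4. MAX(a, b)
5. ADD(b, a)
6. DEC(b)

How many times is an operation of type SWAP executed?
1

Counting SWAP operations:
Step 2: SWAP(a, b) ← SWAP
Total: 1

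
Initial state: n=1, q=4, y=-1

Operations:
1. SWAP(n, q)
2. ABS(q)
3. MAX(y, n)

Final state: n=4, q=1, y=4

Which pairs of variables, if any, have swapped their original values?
(q, n)

Comparing initial and final values:
y: -1 → 4
q: 4 → 1
n: 1 → 4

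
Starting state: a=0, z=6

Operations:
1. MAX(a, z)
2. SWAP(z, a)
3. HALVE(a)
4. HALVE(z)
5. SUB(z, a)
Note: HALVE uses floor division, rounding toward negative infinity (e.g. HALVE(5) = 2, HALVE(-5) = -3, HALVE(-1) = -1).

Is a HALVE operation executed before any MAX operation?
No

First HALVE: step 3
First MAX: step 1
Since 3 > 1, MAX comes first.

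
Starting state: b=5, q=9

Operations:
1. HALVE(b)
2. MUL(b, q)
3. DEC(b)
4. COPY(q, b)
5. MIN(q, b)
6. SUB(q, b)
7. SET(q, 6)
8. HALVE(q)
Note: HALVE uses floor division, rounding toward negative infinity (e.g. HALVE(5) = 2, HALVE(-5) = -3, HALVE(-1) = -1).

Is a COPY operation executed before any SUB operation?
Yes

First COPY: step 4
First SUB: step 6
Since 4 < 6, COPY comes first.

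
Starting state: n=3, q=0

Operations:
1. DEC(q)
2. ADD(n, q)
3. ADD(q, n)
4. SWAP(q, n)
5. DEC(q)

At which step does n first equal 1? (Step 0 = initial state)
Step 4

Tracing n:
Initial: n = 3
After step 1: n = 3
After step 2: n = 2
After step 3: n = 2
After step 4: n = 1 ← first occurrence
After step 5: n = 1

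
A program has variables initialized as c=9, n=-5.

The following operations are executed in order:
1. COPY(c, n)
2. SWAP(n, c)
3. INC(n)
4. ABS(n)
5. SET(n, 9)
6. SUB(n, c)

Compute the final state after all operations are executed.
{c: -5, n: 14}

Step-by-step execution:
Initial: c=9, n=-5
After step 1 (COPY(c, n)): c=-5, n=-5
After step 2 (SWAP(n, c)): c=-5, n=-5
After step 3 (INC(n)): c=-5, n=-4
After step 4 (ABS(n)): c=-5, n=4
After step 5 (SET(n, 9)): c=-5, n=9
After step 6 (SUB(n, c)): c=-5, n=14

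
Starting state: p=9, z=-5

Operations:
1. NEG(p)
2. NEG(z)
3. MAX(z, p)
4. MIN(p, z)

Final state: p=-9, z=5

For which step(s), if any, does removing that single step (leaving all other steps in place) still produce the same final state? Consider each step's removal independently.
Step(s) 3, 4

Testing removal of each single step:
Without step 1: final = p=9, z=9 (different)
Without step 2: final = p=-9, z=-5 (different)
Without step 3: final = p=-9, z=5 (same)
Without step 4: final = p=-9, z=5 (same)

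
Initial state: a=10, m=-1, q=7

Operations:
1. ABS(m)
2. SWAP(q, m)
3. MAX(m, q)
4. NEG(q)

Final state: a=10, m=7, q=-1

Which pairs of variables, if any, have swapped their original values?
(q, m)

Comparing initial and final values:
a: 10 → 10
q: 7 → -1
m: -1 → 7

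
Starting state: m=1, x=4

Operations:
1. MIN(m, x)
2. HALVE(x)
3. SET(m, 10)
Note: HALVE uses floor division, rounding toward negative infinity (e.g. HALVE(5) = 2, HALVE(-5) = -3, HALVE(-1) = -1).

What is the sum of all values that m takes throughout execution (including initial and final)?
13

Values of m at each step:
Initial: m = 1
After step 1: m = 1
After step 2: m = 1
After step 3: m = 10
Sum = 1 + 1 + 1 + 10 = 13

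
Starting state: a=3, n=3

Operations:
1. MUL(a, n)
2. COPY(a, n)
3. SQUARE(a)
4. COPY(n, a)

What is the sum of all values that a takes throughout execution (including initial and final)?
33

Values of a at each step:
Initial: a = 3
After step 1: a = 9
After step 2: a = 3
After step 3: a = 9
After step 4: a = 9
Sum = 3 + 9 + 3 + 9 + 9 = 33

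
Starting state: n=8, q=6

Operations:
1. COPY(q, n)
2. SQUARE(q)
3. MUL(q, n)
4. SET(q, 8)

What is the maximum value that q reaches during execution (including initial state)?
512

Values of q at each step:
Initial: q = 6
After step 1: q = 8
After step 2: q = 64
After step 3: q = 512 ← maximum
After step 4: q = 8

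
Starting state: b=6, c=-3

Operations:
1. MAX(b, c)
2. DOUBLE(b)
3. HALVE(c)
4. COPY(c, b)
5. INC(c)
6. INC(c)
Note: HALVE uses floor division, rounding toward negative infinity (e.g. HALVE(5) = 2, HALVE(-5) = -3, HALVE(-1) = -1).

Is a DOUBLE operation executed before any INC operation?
Yes

First DOUBLE: step 2
First INC: step 5
Since 2 < 5, DOUBLE comes first.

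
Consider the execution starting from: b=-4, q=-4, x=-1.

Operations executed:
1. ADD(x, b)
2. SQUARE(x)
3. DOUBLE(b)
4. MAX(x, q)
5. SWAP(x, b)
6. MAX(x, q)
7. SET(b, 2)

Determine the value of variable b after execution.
b = 2

Tracing execution:
Step 1: ADD(x, b) → b = -4
Step 2: SQUARE(x) → b = -4
Step 3: DOUBLE(b) → b = -8
Step 4: MAX(x, q) → b = -8
Step 5: SWAP(x, b) → b = 25
Step 6: MAX(x, q) → b = 25
Step 7: SET(b, 2) → b = 2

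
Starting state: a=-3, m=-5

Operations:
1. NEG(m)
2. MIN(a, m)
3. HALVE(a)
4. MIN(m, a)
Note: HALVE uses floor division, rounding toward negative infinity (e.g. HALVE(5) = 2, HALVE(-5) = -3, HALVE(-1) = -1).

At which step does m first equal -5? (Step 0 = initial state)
Step 0

Tracing m:
Initial: m = -5 ← first occurrence
After step 1: m = 5
After step 2: m = 5
After step 3: m = 5
After step 4: m = -2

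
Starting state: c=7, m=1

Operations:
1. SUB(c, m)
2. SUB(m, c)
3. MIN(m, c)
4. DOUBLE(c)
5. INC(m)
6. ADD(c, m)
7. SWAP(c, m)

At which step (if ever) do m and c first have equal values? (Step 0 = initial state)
Never

m and c never become equal during execution.

Comparing values at each step:
Initial: m=1, c=7
After step 1: m=1, c=6
After step 2: m=-5, c=6
After step 3: m=-5, c=6
After step 4: m=-5, c=12
After step 5: m=-4, c=12
After step 6: m=-4, c=8
After step 7: m=8, c=-4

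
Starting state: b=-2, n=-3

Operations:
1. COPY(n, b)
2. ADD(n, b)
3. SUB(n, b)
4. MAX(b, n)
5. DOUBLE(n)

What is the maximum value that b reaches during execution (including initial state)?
-2

Values of b at each step:
Initial: b = -2 ← maximum
After step 1: b = -2
After step 2: b = -2
After step 3: b = -2
After step 4: b = -2
After step 5: b = -2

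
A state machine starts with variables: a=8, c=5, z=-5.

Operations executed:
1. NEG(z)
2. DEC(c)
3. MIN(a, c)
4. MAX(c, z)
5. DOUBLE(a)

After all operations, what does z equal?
z = 5

Tracing execution:
Step 1: NEG(z) → z = 5
Step 2: DEC(c) → z = 5
Step 3: MIN(a, c) → z = 5
Step 4: MAX(c, z) → z = 5
Step 5: DOUBLE(a) → z = 5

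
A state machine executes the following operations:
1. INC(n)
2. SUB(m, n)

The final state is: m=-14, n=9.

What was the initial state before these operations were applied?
m=-5, n=8

Working backwards:
Final state: m=-14, n=9
Before step 2 (SUB(m, n)): m=-5, n=9
Before step 1 (INC(n)): m=-5, n=8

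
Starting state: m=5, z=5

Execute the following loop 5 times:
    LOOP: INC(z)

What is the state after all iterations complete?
m=5, z=10

Iteration trace:
Start: m=5, z=5
After iteration 1: m=5, z=6
After iteration 2: m=5, z=7
After iteration 3: m=5, z=8
After iteration 4: m=5, z=9
After iteration 5: m=5, z=10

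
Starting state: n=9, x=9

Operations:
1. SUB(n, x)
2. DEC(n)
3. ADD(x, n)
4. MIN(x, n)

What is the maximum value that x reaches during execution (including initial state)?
9

Values of x at each step:
Initial: x = 9 ← maximum
After step 1: x = 9
After step 2: x = 9
After step 3: x = 8
After step 4: x = -1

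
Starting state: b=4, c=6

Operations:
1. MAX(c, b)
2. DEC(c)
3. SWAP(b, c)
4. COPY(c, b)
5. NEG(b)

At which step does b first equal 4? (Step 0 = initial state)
Step 0

Tracing b:
Initial: b = 4 ← first occurrence
After step 1: b = 4
After step 2: b = 4
After step 3: b = 5
After step 4: b = 5
After step 5: b = -5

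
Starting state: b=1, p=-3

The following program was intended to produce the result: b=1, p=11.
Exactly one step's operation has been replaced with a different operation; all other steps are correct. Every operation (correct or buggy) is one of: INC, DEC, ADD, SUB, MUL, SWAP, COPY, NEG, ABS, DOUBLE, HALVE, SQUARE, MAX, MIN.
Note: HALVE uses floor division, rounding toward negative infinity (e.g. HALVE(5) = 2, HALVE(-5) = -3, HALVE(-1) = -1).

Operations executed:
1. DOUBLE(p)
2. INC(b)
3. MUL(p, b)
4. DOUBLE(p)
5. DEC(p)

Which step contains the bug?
Step 2

Trace with buggy code:
Initial: b=1, p=-3
After step 1: b=1, p=-6
After step 2: b=2, p=-6
After step 3: b=2, p=-12
After step 4: b=2, p=-24
After step 5: b=2, p=-25
Actual final b=2, p=-25 ≠ expected b=1, p=11.
Step 2 is the only position where a single-operation replacement can produce the expected result.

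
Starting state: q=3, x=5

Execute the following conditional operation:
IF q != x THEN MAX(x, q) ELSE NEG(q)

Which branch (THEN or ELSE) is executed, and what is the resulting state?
Branch: THEN, Final state: q=3, x=5

Evaluating condition: q != x
q = 3, x = 5
Condition is True, so THEN branch executes
After MAX(x, q): q=3, x=5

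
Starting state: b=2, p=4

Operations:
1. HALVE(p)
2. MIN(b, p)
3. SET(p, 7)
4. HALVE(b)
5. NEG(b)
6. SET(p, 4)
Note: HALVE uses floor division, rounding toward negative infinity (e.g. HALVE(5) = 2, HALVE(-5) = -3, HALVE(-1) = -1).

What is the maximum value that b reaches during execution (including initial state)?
2

Values of b at each step:
Initial: b = 2 ← maximum
After step 1: b = 2
After step 2: b = 2
After step 3: b = 2
After step 4: b = 1
After step 5: b = -1
After step 6: b = -1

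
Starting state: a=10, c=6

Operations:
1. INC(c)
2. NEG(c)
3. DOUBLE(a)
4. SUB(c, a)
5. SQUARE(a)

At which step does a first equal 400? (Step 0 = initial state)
Step 5

Tracing a:
Initial: a = 10
After step 1: a = 10
After step 2: a = 10
After step 3: a = 20
After step 4: a = 20
After step 5: a = 400 ← first occurrence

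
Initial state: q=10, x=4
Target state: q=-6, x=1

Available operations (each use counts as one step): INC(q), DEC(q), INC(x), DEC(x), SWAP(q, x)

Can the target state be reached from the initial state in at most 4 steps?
No

The target state cannot be reached within 4 steps.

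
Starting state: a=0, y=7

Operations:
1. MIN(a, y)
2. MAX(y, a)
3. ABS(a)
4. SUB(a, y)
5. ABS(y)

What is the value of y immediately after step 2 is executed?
y = 7

Tracing y through execution:
Initial: y = 7
After step 1 (MIN(a, y)): y = 7
After step 2 (MAX(y, a)): y = 7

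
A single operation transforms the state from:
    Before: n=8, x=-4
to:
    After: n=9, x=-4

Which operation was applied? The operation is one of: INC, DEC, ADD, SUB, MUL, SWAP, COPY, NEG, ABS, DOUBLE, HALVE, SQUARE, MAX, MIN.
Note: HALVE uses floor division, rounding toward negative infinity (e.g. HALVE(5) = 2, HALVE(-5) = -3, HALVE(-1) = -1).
INC(n)

Analyzing the change:
Before: n=8, x=-4
After: n=9, x=-4
Variable n changed from 8 to 9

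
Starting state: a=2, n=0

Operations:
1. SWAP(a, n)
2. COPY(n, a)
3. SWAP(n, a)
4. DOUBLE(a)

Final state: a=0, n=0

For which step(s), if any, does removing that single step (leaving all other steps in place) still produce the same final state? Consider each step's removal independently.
Step(s) 3, 4

Testing removal of each single step:
Without step 1: final = a=4, n=2 (different)
Without step 2: final = a=4, n=0 (different)
Without step 3: final = a=0, n=0 (same)
Without step 4: final = a=0, n=0 (same)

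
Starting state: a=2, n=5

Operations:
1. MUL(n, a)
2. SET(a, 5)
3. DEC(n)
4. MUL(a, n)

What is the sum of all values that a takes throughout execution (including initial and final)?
59

Values of a at each step:
Initial: a = 2
After step 1: a = 2
After step 2: a = 5
After step 3: a = 5
After step 4: a = 45
Sum = 2 + 2 + 5 + 5 + 45 = 59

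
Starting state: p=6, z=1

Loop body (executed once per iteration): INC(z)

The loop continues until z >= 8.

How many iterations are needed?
7

Tracing iterations:
Initial: p=6, z=1
After iteration 1: p=6, z=2
After iteration 2: p=6, z=3
After iteration 3: p=6, z=4
After iteration 4: p=6, z=5
After iteration 5: p=6, z=6
After iteration 6: p=6, z=7
After iteration 7: p=6, z=8
z >= 8 now holds, so the loop exits after 7 iterations.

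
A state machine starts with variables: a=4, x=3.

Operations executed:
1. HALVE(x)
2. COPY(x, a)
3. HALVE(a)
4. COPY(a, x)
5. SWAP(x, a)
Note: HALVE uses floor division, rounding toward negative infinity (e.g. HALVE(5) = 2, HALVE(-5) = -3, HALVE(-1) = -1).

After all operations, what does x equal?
x = 4

Tracing execution:
Step 1: HALVE(x) → x = 1
Step 2: COPY(x, a) → x = 4
Step 3: HALVE(a) → x = 4
Step 4: COPY(a, x) → x = 4
Step 5: SWAP(x, a) → x = 4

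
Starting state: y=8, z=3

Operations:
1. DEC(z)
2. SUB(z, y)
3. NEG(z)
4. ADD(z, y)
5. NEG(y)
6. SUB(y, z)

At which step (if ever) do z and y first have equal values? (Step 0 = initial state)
Never

z and y never become equal during execution.

Comparing values at each step:
Initial: z=3, y=8
After step 1: z=2, y=8
After step 2: z=-6, y=8
After step 3: z=6, y=8
After step 4: z=14, y=8
After step 5: z=14, y=-8
After step 6: z=14, y=-22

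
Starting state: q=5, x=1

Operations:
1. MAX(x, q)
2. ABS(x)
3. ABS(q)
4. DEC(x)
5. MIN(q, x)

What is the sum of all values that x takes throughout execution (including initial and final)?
24

Values of x at each step:
Initial: x = 1
After step 1: x = 5
After step 2: x = 5
After step 3: x = 5
After step 4: x = 4
After step 5: x = 4
Sum = 1 + 5 + 5 + 5 + 4 + 4 = 24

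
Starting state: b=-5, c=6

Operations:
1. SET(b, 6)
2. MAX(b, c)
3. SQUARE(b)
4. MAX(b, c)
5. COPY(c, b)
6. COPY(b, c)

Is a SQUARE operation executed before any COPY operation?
Yes

First SQUARE: step 3
First COPY: step 5
Since 3 < 5, SQUARE comes first.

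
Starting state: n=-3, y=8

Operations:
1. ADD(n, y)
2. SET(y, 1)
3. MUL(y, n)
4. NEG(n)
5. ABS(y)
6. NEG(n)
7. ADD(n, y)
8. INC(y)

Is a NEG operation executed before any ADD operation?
No

First NEG: step 4
First ADD: step 1
Since 4 > 1, ADD comes first.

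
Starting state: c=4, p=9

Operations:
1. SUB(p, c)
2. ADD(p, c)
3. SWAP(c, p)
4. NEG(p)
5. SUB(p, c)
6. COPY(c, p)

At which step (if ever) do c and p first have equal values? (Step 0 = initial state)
Step 6

c and p first become equal after step 6.

Comparing values at each step:
Initial: c=4, p=9
After step 1: c=4, p=5
After step 2: c=4, p=9
After step 3: c=9, p=4
After step 4: c=9, p=-4
After step 5: c=9, p=-13
After step 6: c=-13, p=-13 ← equal!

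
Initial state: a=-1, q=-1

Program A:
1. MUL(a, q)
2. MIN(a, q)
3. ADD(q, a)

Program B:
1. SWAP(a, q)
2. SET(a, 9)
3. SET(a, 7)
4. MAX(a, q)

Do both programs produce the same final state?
No

Program A final state: a=-1, q=-2
Program B final state: a=7, q=-1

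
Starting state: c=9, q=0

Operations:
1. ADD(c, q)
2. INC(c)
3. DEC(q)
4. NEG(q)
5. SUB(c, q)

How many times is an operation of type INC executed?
1

Counting INC operations:
Step 2: INC(c) ← INC
Total: 1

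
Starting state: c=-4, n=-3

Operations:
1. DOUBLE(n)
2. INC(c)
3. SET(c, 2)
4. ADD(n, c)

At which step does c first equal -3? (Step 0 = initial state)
Step 2

Tracing c:
Initial: c = -4
After step 1: c = -4
After step 2: c = -3 ← first occurrence
After step 3: c = 2
After step 4: c = 2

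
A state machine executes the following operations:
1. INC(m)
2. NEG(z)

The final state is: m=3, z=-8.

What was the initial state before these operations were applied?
m=2, z=8

Working backwards:
Final state: m=3, z=-8
Before step 2 (NEG(z)): m=3, z=8
Before step 1 (INC(m)): m=2, z=8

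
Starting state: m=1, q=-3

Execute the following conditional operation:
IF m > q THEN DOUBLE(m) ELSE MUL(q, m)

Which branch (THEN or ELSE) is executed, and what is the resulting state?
Branch: THEN, Final state: m=2, q=-3

Evaluating condition: m > q
m = 1, q = -3
Condition is True, so THEN branch executes
After DOUBLE(m): m=2, q=-3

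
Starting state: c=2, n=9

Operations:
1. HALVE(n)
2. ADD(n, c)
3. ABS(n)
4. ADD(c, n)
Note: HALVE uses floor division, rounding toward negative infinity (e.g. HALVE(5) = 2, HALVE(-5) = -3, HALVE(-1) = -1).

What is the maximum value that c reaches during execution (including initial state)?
8

Values of c at each step:
Initial: c = 2
After step 1: c = 2
After step 2: c = 2
After step 3: c = 2
After step 4: c = 8 ← maximum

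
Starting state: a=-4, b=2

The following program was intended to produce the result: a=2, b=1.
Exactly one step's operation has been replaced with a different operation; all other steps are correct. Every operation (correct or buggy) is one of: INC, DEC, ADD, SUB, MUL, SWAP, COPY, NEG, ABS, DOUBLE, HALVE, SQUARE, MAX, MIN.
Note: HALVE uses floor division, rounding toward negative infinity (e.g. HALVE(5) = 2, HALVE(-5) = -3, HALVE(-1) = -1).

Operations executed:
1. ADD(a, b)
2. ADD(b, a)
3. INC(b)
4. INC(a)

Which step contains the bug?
Step 4

Trace with buggy code:
Initial: a=-4, b=2
After step 1: a=-2, b=2
After step 2: a=-2, b=0
After step 3: a=-2, b=1
After step 4: a=-1, b=1
Actual final a=-1, b=1 ≠ expected a=2, b=1.
Step 4 is the only position where a single-operation replacement can produce the expected result.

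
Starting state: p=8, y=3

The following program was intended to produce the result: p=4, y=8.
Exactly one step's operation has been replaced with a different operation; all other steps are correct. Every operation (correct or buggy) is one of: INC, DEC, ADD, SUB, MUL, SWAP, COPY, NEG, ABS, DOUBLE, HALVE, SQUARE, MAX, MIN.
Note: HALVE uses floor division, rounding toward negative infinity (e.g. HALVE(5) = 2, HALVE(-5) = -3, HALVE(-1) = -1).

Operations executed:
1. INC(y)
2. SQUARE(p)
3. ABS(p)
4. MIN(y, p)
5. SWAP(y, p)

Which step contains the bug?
Step 2

Trace with buggy code:
Initial: p=8, y=3
After step 1: p=8, y=4
After step 2: p=64, y=4
After step 3: p=64, y=4
After step 4: p=64, y=4
After step 5: p=4, y=64
Actual final p=4, y=64 ≠ expected p=4, y=8.
Step 2 is the only position where a single-operation replacement can produce the expected result.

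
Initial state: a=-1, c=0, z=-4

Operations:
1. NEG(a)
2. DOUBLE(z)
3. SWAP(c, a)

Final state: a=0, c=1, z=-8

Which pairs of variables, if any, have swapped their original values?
None

Comparing initial and final values:
a: -1 → 0
z: -4 → -8
c: 0 → 1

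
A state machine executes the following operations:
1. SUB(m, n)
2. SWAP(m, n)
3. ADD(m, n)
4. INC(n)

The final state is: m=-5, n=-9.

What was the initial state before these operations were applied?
m=-5, n=5

Working backwards:
Final state: m=-5, n=-9
Before step 4 (INC(n)): m=-5, n=-10
Before step 3 (ADD(m, n)): m=5, n=-10
Before step 2 (SWAP(m, n)): m=-10, n=5
Before step 1 (SUB(m, n)): m=-5, n=5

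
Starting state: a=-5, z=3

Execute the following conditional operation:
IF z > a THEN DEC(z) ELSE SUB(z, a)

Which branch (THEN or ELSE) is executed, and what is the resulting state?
Branch: THEN, Final state: a=-5, z=2

Evaluating condition: z > a
z = 3, a = -5
Condition is True, so THEN branch executes
After DEC(z): a=-5, z=2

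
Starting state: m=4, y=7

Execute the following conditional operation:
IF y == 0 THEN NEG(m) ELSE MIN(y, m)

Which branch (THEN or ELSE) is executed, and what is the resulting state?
Branch: ELSE, Final state: m=4, y=4

Evaluating condition: y == 0
y = 7
Condition is False, so ELSE branch executes
After MIN(y, m): m=4, y=4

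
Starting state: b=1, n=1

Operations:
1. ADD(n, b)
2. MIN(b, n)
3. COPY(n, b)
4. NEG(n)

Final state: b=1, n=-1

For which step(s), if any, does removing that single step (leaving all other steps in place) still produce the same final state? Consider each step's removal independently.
Step(s) 1, 2

Testing removal of each single step:
Without step 1: final = b=1, n=-1 (same)
Without step 2: final = b=1, n=-1 (same)
Without step 3: final = b=1, n=-2 (different)
Without step 4: final = b=1, n=1 (different)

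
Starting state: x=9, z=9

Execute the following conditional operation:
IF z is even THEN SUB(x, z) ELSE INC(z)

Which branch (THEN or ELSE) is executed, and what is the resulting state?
Branch: ELSE, Final state: x=9, z=10

Evaluating condition: z is even
Condition is False, so ELSE branch executes
After INC(z): x=9, z=10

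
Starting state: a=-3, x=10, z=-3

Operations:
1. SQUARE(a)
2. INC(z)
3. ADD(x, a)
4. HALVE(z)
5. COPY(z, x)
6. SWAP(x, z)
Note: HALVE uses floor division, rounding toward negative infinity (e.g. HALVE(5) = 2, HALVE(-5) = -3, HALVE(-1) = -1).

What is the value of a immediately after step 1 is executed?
a = 9

Tracing a through execution:
Initial: a = -3
After step 1 (SQUARE(a)): a = 9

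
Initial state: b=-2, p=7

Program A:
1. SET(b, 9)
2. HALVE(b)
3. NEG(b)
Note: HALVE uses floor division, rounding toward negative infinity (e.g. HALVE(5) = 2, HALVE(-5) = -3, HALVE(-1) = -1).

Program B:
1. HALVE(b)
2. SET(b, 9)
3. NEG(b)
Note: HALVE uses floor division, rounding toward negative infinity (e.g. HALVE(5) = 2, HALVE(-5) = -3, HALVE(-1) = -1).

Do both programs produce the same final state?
No

Program A final state: b=-4, p=7
Program B final state: b=-9, p=7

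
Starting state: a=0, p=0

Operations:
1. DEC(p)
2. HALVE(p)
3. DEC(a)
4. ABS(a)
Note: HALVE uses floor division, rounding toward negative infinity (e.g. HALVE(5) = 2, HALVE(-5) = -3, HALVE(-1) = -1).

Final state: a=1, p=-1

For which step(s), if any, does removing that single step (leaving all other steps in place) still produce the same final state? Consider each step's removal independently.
Step(s) 2

Testing removal of each single step:
Without step 1: final = a=1, p=0 (different)
Without step 2: final = a=1, p=-1 (same)
Without step 3: final = a=0, p=-1 (different)
Without step 4: final = a=-1, p=-1 (different)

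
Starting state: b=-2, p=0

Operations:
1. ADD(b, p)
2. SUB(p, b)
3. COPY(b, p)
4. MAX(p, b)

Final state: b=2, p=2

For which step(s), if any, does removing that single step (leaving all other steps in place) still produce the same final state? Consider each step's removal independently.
Step(s) 1, 4

Testing removal of each single step:
Without step 1: final = b=2, p=2 (same)
Without step 2: final = b=0, p=0 (different)
Without step 3: final = b=-2, p=2 (different)
Without step 4: final = b=2, p=2 (same)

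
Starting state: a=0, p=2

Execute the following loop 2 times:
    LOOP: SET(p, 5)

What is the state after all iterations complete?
a=0, p=5

Iteration trace:
Start: a=0, p=2
After iteration 1: a=0, p=5
After iteration 2: a=0, p=5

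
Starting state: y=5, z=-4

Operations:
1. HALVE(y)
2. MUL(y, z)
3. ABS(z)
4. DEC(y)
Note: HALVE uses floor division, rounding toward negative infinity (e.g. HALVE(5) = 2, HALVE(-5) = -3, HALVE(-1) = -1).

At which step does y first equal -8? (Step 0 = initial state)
Step 2

Tracing y:
Initial: y = 5
After step 1: y = 2
After step 2: y = -8 ← first occurrence
After step 3: y = -8
After step 4: y = -9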